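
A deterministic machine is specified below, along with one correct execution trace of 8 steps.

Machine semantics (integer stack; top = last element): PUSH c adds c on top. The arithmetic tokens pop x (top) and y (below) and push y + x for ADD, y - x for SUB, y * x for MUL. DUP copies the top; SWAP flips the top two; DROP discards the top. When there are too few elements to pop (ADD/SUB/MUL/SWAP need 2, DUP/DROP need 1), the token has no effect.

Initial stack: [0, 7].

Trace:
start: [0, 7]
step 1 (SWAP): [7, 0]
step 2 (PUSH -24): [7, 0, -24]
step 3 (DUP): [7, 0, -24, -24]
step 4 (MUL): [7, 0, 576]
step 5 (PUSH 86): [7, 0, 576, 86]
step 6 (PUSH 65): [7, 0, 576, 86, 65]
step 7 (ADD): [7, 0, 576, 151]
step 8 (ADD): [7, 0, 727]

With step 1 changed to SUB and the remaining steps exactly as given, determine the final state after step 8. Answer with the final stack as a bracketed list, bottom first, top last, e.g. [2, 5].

(re-executing from step 1 with the substitution; state before step 1: [0, 7])
step 1 (SUB): [-7]
step 2 (PUSH -24): [-7, -24]
step 3 (DUP): [-7, -24, -24]
step 4 (MUL): [-7, 576]
step 5 (PUSH 86): [-7, 576, 86]
step 6 (PUSH 65): [-7, 576, 86, 65]
step 7 (ADD): [-7, 576, 151]
step 8 (ADD): [-7, 727]

[-7, 727]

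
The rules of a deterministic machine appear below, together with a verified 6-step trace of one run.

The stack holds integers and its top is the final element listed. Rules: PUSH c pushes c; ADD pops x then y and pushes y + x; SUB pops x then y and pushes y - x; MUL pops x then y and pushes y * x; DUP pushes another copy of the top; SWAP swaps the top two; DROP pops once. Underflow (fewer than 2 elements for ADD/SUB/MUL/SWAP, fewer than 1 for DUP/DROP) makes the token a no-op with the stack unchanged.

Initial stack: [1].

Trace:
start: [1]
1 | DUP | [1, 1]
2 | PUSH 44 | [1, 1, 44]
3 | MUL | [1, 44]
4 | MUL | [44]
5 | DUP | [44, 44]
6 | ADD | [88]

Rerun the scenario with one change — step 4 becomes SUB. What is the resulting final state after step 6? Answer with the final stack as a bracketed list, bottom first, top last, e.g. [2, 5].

[-86]

(re-executing from step 4 with the substitution; state before step 4: [1, 44])
4 | SUB | [-43]
5 | DUP | [-43, -43]
6 | ADD | [-86]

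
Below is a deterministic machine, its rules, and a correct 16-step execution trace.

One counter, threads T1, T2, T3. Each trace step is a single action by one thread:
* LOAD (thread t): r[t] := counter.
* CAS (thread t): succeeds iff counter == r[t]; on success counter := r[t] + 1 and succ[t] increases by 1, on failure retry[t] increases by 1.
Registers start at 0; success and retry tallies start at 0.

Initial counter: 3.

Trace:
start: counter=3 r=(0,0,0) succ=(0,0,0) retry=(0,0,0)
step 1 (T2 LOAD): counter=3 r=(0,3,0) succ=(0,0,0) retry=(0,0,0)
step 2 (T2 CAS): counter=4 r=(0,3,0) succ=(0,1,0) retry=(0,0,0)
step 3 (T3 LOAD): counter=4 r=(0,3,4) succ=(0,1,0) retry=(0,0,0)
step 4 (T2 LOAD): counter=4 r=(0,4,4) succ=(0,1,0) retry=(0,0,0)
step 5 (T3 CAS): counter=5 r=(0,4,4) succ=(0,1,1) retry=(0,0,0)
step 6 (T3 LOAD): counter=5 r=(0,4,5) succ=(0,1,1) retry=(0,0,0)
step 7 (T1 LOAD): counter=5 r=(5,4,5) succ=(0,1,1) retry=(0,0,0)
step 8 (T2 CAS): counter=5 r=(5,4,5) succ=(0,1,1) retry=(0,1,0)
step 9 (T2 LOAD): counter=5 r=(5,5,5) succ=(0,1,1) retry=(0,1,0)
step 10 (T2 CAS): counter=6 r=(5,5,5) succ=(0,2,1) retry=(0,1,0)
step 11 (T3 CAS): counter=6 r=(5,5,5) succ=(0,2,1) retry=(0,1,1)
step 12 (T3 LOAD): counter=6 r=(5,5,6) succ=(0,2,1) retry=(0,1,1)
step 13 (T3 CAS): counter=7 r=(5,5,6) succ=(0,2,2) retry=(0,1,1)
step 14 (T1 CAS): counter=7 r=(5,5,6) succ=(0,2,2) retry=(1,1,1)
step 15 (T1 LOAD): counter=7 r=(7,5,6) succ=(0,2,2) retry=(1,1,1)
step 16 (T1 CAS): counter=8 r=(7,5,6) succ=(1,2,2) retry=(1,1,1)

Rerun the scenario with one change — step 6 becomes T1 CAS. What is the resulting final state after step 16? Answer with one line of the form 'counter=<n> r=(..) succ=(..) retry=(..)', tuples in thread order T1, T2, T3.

(re-executing from step 6 with the substitution; state before step 6: counter=5 r=(0,4,4) succ=(0,1,1) retry=(0,0,0))
step 6 (T1 CAS): counter=5 r=(0,4,4) succ=(0,1,1) retry=(1,0,0)
step 7 (T1 LOAD): counter=5 r=(5,4,4) succ=(0,1,1) retry=(1,0,0)
step 8 (T2 CAS): counter=5 r=(5,4,4) succ=(0,1,1) retry=(1,1,0)
step 9 (T2 LOAD): counter=5 r=(5,5,4) succ=(0,1,1) retry=(1,1,0)
step 10 (T2 CAS): counter=6 r=(5,5,4) succ=(0,2,1) retry=(1,1,0)
step 11 (T3 CAS): counter=6 r=(5,5,4) succ=(0,2,1) retry=(1,1,1)
step 12 (T3 LOAD): counter=6 r=(5,5,6) succ=(0,2,1) retry=(1,1,1)
step 13 (T3 CAS): counter=7 r=(5,5,6) succ=(0,2,2) retry=(1,1,1)
step 14 (T1 CAS): counter=7 r=(5,5,6) succ=(0,2,2) retry=(2,1,1)
step 15 (T1 LOAD): counter=7 r=(7,5,6) succ=(0,2,2) retry=(2,1,1)
step 16 (T1 CAS): counter=8 r=(7,5,6) succ=(1,2,2) retry=(2,1,1)

counter=8 r=(7,5,6) succ=(1,2,2) retry=(2,1,1)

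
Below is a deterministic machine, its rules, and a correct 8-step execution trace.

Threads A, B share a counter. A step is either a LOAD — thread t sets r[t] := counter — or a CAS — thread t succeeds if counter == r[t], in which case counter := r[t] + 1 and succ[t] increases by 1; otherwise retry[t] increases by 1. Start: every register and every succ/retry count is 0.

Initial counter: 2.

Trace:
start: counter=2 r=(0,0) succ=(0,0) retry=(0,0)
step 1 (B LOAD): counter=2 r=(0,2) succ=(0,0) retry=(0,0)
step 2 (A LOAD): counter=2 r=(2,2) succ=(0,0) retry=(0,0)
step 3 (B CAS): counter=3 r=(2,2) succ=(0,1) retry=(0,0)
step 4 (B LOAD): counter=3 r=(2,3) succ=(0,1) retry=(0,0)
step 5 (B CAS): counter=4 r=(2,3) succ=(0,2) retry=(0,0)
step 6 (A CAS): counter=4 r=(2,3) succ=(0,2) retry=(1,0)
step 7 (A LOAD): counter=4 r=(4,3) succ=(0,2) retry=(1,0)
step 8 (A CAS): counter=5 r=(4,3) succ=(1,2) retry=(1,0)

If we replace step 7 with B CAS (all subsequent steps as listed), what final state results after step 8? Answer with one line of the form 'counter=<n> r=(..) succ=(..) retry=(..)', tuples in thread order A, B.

counter=4 r=(2,3) succ=(0,2) retry=(2,1)

(re-executing from step 7 with the substitution; state before step 7: counter=4 r=(2,3) succ=(0,2) retry=(1,0))
step 7 (B CAS): counter=4 r=(2,3) succ=(0,2) retry=(1,1)
step 8 (A CAS): counter=4 r=(2,3) succ=(0,2) retry=(2,1)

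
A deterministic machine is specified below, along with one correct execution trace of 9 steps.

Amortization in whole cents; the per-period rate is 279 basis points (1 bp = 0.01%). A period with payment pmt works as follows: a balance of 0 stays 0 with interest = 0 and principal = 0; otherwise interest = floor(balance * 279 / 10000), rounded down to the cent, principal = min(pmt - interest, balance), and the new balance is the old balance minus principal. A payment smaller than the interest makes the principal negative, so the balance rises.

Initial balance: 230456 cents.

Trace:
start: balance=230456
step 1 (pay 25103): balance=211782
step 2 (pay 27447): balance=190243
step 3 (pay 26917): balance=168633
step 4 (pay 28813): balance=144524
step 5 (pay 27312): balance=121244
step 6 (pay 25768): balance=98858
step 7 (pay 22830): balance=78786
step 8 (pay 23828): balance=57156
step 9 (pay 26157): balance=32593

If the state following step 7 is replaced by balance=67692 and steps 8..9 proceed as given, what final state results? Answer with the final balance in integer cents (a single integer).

state after step 7 := balance=67692
step 8 (pay 23828): balance=45752
step 9 (pay 26157): balance=20871

20871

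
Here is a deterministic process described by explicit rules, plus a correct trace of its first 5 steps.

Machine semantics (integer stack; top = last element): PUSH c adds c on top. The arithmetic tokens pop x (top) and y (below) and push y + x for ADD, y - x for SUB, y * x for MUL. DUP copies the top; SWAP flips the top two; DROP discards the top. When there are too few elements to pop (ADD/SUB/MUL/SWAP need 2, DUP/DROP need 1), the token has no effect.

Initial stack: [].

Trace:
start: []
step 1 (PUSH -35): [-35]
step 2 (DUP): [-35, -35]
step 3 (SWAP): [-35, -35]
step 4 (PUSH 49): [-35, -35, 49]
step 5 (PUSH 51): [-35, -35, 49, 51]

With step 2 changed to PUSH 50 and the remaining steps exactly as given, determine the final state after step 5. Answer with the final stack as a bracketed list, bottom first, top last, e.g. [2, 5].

(re-executing from step 2 with the substitution; state before step 2: [-35])
step 2 (PUSH 50): [-35, 50]
step 3 (SWAP): [50, -35]
step 4 (PUSH 49): [50, -35, 49]
step 5 (PUSH 51): [50, -35, 49, 51]

[50, -35, 49, 51]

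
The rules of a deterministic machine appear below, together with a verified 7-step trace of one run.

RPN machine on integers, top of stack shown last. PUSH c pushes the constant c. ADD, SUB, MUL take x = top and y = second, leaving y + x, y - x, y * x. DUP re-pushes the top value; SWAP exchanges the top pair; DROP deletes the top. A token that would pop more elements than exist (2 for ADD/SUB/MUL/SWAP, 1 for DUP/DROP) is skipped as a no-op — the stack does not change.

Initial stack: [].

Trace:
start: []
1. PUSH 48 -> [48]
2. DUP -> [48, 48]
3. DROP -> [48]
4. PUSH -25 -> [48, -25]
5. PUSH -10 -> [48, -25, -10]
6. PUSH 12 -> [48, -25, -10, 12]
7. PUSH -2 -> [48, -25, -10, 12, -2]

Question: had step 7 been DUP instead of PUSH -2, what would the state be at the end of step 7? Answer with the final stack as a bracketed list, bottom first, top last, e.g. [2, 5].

[48, -25, -10, 12, 12]

(re-executing from step 7 with the substitution; state before step 7: [48, -25, -10, 12])
7. DUP -> [48, -25, -10, 12, 12]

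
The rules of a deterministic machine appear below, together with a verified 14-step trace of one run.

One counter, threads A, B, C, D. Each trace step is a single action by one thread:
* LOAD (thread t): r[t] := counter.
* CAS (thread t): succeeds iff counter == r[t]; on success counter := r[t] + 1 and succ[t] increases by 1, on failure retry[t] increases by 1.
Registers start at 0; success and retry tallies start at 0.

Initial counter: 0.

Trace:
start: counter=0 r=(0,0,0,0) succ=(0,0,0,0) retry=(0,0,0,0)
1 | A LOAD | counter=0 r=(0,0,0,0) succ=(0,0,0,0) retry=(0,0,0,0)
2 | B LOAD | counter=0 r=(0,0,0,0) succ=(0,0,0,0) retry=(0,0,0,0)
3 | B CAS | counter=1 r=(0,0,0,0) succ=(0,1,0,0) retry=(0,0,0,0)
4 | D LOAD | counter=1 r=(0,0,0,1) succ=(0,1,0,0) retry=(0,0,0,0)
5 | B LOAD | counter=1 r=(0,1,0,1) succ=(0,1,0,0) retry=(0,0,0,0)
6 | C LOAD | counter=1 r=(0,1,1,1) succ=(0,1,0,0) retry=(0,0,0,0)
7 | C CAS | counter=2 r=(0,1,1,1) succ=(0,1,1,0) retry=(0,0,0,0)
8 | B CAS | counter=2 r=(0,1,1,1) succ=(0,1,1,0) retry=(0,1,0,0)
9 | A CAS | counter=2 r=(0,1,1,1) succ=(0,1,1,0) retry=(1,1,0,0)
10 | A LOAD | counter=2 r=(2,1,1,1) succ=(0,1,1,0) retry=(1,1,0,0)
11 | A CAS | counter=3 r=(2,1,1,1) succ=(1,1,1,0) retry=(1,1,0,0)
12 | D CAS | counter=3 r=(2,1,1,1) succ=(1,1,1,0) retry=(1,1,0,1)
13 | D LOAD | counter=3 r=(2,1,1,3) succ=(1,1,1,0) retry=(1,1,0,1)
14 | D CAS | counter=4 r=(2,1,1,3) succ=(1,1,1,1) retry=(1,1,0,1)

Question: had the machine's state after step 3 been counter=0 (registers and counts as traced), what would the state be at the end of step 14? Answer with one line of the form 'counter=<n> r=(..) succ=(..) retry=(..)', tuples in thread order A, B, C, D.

state after step 3 := counter=0 r=(0,0,0,0) succ=(0,1,0,0) retry=(0,0,0,0)
4 | D LOAD | counter=0 r=(0,0,0,0) succ=(0,1,0,0) retry=(0,0,0,0)
5 | B LOAD | counter=0 r=(0,0,0,0) succ=(0,1,0,0) retry=(0,0,0,0)
6 | C LOAD | counter=0 r=(0,0,0,0) succ=(0,1,0,0) retry=(0,0,0,0)
7 | C CAS | counter=1 r=(0,0,0,0) succ=(0,1,1,0) retry=(0,0,0,0)
8 | B CAS | counter=1 r=(0,0,0,0) succ=(0,1,1,0) retry=(0,1,0,0)
9 | A CAS | counter=1 r=(0,0,0,0) succ=(0,1,1,0) retry=(1,1,0,0)
10 | A LOAD | counter=1 r=(1,0,0,0) succ=(0,1,1,0) retry=(1,1,0,0)
11 | A CAS | counter=2 r=(1,0,0,0) succ=(1,1,1,0) retry=(1,1,0,0)
12 | D CAS | counter=2 r=(1,0,0,0) succ=(1,1,1,0) retry=(1,1,0,1)
13 | D LOAD | counter=2 r=(1,0,0,2) succ=(1,1,1,0) retry=(1,1,0,1)
14 | D CAS | counter=3 r=(1,0,0,2) succ=(1,1,1,1) retry=(1,1,0,1)

counter=3 r=(1,0,0,2) succ=(1,1,1,1) retry=(1,1,0,1)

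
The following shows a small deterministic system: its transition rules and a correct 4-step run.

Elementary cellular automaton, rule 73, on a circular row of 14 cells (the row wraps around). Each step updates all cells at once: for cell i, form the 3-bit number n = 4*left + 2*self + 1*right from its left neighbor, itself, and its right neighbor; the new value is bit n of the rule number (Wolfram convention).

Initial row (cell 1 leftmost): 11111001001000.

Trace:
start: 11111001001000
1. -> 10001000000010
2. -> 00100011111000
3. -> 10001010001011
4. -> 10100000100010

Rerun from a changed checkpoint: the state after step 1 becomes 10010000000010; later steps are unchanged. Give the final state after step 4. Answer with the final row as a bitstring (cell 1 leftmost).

00010001100010

state after step 1 := 10010000000010
2. -> 00000111111000
3. -> 11110100001011
4. -> 00010001100010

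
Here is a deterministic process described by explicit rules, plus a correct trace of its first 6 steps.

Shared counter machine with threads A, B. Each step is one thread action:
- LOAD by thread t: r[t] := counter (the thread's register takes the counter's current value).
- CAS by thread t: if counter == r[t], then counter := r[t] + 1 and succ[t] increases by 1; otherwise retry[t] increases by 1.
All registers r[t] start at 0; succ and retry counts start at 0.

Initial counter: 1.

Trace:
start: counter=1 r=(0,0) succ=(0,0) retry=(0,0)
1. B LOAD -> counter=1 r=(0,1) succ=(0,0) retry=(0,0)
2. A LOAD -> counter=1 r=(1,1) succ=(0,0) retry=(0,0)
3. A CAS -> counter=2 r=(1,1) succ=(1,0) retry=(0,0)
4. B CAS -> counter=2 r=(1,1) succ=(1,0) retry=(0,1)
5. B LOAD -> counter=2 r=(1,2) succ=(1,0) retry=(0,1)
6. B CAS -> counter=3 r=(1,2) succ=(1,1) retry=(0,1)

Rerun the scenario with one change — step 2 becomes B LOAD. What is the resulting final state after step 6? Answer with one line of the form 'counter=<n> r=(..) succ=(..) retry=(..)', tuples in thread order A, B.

(re-executing from step 2 with the substitution; state before step 2: counter=1 r=(0,1) succ=(0,0) retry=(0,0))
2. B LOAD -> counter=1 r=(0,1) succ=(0,0) retry=(0,0)
3. A CAS -> counter=1 r=(0,1) succ=(0,0) retry=(1,0)
4. B CAS -> counter=2 r=(0,1) succ=(0,1) retry=(1,0)
5. B LOAD -> counter=2 r=(0,2) succ=(0,1) retry=(1,0)
6. B CAS -> counter=3 r=(0,2) succ=(0,2) retry=(1,0)

counter=3 r=(0,2) succ=(0,2) retry=(1,0)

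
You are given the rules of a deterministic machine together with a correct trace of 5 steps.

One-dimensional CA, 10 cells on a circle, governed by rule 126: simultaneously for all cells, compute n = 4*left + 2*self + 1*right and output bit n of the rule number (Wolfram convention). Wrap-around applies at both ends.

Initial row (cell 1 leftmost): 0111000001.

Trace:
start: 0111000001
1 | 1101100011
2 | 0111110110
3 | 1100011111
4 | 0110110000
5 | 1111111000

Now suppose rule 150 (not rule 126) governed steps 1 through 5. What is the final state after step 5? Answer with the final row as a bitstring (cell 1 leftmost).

1001011011

(re-executing steps 1..5 under rule 150; state before step 1: 0111000001)
1 | 0010100011
2 | 1110110100
3 | 0100000111
4 | 0110001010
5 | 1001011011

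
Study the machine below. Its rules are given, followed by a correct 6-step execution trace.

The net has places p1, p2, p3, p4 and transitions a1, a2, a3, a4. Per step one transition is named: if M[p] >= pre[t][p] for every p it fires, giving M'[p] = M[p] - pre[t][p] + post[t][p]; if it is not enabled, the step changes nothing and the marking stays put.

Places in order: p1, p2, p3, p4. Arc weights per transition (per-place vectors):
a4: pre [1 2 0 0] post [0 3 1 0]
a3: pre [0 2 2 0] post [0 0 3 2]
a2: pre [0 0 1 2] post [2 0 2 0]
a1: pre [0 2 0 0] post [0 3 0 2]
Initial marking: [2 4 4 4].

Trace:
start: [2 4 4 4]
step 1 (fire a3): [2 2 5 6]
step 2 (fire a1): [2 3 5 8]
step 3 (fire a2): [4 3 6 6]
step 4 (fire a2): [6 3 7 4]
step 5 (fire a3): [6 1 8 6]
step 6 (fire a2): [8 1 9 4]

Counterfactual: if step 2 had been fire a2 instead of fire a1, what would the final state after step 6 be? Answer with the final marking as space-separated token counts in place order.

(re-executing from step 2 with the substitution; state before step 2: [2 2 5 6])
step 2 (fire a2): [4 2 6 4]
step 3 (fire a2): [6 2 7 2]
step 4 (fire a2): [8 2 8 0]
step 5 (fire a3): [8 0 9 2]
step 6 (fire a2): [10 0 10 0]

10 0 10 0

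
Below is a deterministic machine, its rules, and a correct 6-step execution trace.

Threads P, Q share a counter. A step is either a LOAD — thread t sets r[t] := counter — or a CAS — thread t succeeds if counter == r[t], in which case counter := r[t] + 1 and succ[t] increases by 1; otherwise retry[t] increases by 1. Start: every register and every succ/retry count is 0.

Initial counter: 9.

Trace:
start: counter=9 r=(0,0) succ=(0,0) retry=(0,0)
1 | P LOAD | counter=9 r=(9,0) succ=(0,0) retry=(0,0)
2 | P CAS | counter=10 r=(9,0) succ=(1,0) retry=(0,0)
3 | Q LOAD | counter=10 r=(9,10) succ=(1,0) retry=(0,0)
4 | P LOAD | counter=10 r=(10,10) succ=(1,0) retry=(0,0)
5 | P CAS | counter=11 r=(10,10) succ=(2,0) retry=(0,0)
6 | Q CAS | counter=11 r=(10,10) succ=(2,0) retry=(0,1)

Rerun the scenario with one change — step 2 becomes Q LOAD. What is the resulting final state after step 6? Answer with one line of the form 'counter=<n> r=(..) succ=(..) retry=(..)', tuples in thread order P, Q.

(re-executing from step 2 with the substitution; state before step 2: counter=9 r=(9,0) succ=(0,0) retry=(0,0))
2 | Q LOAD | counter=9 r=(9,9) succ=(0,0) retry=(0,0)
3 | Q LOAD | counter=9 r=(9,9) succ=(0,0) retry=(0,0)
4 | P LOAD | counter=9 r=(9,9) succ=(0,0) retry=(0,0)
5 | P CAS | counter=10 r=(9,9) succ=(1,0) retry=(0,0)
6 | Q CAS | counter=10 r=(9,9) succ=(1,0) retry=(0,1)

counter=10 r=(9,9) succ=(1,0) retry=(0,1)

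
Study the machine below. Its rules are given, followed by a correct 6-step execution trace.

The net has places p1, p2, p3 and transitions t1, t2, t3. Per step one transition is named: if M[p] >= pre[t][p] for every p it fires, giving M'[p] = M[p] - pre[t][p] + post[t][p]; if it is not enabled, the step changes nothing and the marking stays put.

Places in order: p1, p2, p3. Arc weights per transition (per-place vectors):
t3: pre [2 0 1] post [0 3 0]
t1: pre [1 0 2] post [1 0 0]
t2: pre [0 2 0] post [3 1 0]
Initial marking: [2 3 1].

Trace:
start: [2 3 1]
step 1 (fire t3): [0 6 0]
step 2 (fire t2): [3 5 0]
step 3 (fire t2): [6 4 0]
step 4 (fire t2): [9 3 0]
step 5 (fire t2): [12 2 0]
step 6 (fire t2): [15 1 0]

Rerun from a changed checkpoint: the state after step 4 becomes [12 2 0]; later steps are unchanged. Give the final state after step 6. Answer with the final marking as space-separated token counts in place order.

15 1 0

state after step 4 := [12 2 0]
step 5 (fire t2): [15 1 0]
step 6 (fire t2): [15 1 0]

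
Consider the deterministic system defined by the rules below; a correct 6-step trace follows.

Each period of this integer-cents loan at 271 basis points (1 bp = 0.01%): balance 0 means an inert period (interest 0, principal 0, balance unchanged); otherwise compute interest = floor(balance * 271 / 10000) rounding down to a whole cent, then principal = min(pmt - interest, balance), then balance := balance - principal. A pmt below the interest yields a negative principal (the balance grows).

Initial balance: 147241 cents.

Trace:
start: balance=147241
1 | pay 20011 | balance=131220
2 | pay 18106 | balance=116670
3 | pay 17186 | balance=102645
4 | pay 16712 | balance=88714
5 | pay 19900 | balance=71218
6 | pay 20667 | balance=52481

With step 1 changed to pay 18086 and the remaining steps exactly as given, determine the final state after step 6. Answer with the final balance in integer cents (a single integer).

54681

(re-executing from step 1 with the substitution; state before step 1: balance=147241)
1 | pay 18086 | balance=133145
2 | pay 18106 | balance=118647
3 | pay 17186 | balance=104676
4 | pay 16712 | balance=90800
5 | pay 19900 | balance=73360
6 | pay 20667 | balance=54681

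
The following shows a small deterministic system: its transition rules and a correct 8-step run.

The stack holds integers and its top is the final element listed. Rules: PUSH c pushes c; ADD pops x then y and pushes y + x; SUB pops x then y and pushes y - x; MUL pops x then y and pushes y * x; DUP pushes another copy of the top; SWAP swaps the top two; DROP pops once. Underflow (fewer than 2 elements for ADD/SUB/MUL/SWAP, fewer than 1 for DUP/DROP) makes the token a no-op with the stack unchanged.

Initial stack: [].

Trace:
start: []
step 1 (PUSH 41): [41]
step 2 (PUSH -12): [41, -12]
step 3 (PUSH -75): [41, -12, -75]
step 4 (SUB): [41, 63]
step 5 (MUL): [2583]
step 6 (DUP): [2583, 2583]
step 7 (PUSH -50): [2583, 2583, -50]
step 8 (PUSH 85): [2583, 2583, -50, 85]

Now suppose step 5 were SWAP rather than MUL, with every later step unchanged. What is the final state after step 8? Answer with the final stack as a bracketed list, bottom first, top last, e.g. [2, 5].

(re-executing from step 5 with the substitution; state before step 5: [41, 63])
step 5 (SWAP): [63, 41]
step 6 (DUP): [63, 41, 41]
step 7 (PUSH -50): [63, 41, 41, -50]
step 8 (PUSH 85): [63, 41, 41, -50, 85]

[63, 41, 41, -50, 85]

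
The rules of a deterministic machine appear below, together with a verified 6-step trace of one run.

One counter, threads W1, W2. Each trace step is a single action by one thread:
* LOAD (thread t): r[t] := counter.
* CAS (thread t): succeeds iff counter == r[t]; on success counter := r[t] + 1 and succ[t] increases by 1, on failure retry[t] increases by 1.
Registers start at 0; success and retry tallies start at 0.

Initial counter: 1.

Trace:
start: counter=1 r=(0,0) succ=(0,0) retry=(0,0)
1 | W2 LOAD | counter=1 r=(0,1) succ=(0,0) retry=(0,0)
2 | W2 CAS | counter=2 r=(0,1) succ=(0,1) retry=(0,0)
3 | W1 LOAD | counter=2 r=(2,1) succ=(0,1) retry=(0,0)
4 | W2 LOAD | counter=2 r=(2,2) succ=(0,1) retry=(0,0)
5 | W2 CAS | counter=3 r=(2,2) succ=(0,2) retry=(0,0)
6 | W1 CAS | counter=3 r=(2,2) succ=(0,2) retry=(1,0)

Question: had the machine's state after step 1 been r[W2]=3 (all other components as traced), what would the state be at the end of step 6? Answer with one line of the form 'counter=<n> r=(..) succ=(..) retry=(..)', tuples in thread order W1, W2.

counter=2 r=(1,1) succ=(0,1) retry=(1,1)

state after step 1 := counter=1 r=(0,3) succ=(0,0) retry=(0,0)
2 | W2 CAS | counter=1 r=(0,3) succ=(0,0) retry=(0,1)
3 | W1 LOAD | counter=1 r=(1,3) succ=(0,0) retry=(0,1)
4 | W2 LOAD | counter=1 r=(1,1) succ=(0,0) retry=(0,1)
5 | W2 CAS | counter=2 r=(1,1) succ=(0,1) retry=(0,1)
6 | W1 CAS | counter=2 r=(1,1) succ=(0,1) retry=(1,1)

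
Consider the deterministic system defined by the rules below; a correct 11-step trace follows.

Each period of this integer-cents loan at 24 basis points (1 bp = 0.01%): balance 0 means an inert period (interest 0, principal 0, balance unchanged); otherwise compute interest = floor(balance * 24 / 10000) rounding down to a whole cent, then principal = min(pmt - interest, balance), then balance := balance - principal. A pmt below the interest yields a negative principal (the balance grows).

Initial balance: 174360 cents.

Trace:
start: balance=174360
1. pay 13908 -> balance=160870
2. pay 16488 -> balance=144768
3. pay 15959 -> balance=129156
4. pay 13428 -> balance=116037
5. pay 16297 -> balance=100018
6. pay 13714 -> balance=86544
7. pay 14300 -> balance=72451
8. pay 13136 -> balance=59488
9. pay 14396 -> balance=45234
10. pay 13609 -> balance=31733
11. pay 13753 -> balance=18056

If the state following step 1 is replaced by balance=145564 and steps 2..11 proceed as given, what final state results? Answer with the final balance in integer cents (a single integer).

2379

state after step 1 := balance=145564
2. pay 16488 -> balance=129425
3. pay 15959 -> balance=113776
4. pay 13428 -> balance=100621
5. pay 16297 -> balance=84565
6. pay 13714 -> balance=71053
7. pay 14300 -> balance=56923
8. pay 13136 -> balance=43923
9. pay 14396 -> balance=29632
10. pay 13609 -> balance=16094
11. pay 13753 -> balance=2379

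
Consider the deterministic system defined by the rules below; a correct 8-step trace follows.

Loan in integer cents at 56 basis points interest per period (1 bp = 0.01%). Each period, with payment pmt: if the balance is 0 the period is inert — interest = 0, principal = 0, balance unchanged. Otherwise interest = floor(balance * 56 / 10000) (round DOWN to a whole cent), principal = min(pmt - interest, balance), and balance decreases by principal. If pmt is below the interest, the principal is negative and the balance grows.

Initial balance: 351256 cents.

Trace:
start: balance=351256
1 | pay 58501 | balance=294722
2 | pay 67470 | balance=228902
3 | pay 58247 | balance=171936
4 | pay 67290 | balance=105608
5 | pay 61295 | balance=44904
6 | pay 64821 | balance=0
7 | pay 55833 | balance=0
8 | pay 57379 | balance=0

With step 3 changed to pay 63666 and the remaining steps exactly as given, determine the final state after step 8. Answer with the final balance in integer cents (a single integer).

(re-executing from step 3 with the substitution; state before step 3: balance=228902)
3 | pay 63666 | balance=166517
4 | pay 67290 | balance=100159
5 | pay 61295 | balance=39424
6 | pay 64821 | balance=0
7 | pay 55833 | balance=0
8 | pay 57379 | balance=0

0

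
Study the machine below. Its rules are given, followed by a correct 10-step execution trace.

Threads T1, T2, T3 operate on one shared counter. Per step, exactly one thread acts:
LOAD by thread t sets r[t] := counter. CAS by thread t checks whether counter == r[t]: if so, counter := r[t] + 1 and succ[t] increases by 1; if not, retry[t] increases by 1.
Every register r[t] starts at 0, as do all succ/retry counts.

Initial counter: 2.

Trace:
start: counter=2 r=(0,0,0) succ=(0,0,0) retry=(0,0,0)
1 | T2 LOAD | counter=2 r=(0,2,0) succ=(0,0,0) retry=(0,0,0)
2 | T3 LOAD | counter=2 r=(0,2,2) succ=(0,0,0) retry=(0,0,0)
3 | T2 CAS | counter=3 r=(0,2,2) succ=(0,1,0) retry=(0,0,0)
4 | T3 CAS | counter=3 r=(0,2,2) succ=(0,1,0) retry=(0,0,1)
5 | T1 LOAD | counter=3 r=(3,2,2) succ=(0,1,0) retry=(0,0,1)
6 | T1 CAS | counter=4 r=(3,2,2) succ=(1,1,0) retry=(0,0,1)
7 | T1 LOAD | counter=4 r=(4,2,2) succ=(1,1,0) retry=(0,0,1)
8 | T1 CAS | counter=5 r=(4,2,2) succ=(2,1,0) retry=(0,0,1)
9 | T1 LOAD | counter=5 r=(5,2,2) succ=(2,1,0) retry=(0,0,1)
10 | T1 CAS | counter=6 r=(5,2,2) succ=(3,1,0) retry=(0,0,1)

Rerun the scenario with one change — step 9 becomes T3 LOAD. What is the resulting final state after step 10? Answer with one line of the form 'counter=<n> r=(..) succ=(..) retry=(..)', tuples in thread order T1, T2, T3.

counter=5 r=(4,2,5) succ=(2,1,0) retry=(1,0,1)

(re-executing from step 9 with the substitution; state before step 9: counter=5 r=(4,2,2) succ=(2,1,0) retry=(0,0,1))
9 | T3 LOAD | counter=5 r=(4,2,5) succ=(2,1,0) retry=(0,0,1)
10 | T1 CAS | counter=5 r=(4,2,5) succ=(2,1,0) retry=(1,0,1)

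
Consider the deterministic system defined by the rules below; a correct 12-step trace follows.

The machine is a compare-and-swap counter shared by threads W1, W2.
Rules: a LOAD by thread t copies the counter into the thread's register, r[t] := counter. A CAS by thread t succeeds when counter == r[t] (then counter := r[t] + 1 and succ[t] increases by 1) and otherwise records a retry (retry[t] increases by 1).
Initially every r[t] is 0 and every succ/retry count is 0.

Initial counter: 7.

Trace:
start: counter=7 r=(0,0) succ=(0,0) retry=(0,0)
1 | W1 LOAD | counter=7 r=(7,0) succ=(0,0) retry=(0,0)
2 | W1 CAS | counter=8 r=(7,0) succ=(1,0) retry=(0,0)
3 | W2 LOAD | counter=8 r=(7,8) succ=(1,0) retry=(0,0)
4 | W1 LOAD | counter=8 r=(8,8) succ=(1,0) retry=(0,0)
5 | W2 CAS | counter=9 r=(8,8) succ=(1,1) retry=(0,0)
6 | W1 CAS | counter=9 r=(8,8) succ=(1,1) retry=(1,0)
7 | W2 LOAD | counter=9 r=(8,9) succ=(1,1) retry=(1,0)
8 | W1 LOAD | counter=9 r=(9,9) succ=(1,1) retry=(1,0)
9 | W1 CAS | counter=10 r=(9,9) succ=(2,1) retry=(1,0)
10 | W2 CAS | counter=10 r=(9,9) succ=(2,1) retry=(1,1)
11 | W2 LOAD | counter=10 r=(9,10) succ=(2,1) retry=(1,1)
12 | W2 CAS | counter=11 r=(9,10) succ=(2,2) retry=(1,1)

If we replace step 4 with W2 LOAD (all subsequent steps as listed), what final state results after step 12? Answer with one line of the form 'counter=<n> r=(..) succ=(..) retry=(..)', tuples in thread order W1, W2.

(re-executing from step 4 with the substitution; state before step 4: counter=8 r=(7,8) succ=(1,0) retry=(0,0))
4 | W2 LOAD | counter=8 r=(7,8) succ=(1,0) retry=(0,0)
5 | W2 CAS | counter=9 r=(7,8) succ=(1,1) retry=(0,0)
6 | W1 CAS | counter=9 r=(7,8) succ=(1,1) retry=(1,0)
7 | W2 LOAD | counter=9 r=(7,9) succ=(1,1) retry=(1,0)
8 | W1 LOAD | counter=9 r=(9,9) succ=(1,1) retry=(1,0)
9 | W1 CAS | counter=10 r=(9,9) succ=(2,1) retry=(1,0)
10 | W2 CAS | counter=10 r=(9,9) succ=(2,1) retry=(1,1)
11 | W2 LOAD | counter=10 r=(9,10) succ=(2,1) retry=(1,1)
12 | W2 CAS | counter=11 r=(9,10) succ=(2,2) retry=(1,1)

counter=11 r=(9,10) succ=(2,2) retry=(1,1)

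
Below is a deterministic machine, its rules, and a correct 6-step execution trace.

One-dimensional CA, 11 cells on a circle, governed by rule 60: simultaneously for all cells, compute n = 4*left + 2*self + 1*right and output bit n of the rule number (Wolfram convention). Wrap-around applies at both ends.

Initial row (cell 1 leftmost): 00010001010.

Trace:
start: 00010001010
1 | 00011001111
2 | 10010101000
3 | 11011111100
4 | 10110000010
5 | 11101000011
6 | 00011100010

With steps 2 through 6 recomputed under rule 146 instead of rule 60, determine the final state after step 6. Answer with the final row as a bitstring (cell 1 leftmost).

10000001000

(re-executing steps 2..6 under rule 146; state before step 2: 00011001111)
2 | 10100110110
3 | 00011000000
4 | 00100100000
5 | 01011010000
6 | 10000001000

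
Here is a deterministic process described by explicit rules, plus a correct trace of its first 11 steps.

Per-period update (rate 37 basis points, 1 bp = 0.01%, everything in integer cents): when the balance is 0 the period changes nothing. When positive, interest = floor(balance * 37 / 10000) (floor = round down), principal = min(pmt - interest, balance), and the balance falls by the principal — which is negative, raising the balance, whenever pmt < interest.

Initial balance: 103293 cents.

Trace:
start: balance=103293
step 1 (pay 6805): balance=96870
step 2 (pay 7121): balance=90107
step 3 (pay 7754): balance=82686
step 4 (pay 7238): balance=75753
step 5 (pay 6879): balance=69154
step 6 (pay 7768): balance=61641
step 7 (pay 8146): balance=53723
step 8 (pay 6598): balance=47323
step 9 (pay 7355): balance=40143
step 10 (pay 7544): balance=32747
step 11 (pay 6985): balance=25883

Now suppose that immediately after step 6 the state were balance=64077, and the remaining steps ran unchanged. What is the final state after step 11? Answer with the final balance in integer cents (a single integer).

28364

state after step 6 := balance=64077
step 7 (pay 8146): balance=56168
step 8 (pay 6598): balance=49777
step 9 (pay 7355): balance=42606
step 10 (pay 7544): balance=35219
step 11 (pay 6985): balance=28364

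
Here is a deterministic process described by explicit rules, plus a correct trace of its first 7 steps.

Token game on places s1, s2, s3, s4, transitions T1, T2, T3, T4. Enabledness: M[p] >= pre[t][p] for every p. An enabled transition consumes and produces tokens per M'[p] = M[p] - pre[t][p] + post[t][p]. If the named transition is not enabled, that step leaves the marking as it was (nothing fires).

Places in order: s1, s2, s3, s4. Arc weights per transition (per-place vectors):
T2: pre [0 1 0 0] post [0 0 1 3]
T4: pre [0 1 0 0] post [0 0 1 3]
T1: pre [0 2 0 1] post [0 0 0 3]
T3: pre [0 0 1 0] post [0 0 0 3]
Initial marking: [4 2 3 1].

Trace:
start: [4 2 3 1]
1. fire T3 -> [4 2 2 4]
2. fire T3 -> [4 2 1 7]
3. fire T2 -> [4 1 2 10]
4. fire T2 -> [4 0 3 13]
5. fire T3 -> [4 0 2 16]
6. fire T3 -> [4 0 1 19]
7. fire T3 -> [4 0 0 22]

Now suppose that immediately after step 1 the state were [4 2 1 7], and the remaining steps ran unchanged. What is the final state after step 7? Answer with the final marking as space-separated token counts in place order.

4 0 0 22

state after step 1 := [4 2 1 7]
2. fire T3 -> [4 2 0 10]
3. fire T2 -> [4 1 1 13]
4. fire T2 -> [4 0 2 16]
5. fire T3 -> [4 0 1 19]
6. fire T3 -> [4 0 0 22]
7. fire T3 -> [4 0 0 22]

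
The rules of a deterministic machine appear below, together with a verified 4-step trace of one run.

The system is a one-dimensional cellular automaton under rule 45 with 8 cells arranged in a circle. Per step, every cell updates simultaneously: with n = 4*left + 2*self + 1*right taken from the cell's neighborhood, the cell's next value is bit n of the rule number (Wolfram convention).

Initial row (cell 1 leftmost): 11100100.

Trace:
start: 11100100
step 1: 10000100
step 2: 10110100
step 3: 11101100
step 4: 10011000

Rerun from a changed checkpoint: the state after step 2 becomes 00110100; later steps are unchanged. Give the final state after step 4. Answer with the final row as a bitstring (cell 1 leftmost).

state after step 2 := 00110100
step 3: 10101101
step 4: 01111011

01111011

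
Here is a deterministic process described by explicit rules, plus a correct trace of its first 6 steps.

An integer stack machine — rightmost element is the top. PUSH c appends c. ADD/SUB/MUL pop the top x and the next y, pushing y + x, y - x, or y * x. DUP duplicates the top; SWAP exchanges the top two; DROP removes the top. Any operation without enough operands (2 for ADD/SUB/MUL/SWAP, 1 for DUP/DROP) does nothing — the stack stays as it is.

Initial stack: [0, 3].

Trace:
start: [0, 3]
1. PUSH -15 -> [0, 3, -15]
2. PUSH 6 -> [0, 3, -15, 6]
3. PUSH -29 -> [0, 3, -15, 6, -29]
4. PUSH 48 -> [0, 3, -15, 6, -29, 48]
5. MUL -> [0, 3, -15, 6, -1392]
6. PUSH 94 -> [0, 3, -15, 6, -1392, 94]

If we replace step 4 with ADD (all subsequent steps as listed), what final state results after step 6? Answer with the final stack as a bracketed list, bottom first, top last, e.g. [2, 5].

(re-executing from step 4 with the substitution; state before step 4: [0, 3, -15, 6, -29])
4. ADD -> [0, 3, -15, -23]
5. MUL -> [0, 3, 345]
6. PUSH 94 -> [0, 3, 345, 94]

[0, 3, 345, 94]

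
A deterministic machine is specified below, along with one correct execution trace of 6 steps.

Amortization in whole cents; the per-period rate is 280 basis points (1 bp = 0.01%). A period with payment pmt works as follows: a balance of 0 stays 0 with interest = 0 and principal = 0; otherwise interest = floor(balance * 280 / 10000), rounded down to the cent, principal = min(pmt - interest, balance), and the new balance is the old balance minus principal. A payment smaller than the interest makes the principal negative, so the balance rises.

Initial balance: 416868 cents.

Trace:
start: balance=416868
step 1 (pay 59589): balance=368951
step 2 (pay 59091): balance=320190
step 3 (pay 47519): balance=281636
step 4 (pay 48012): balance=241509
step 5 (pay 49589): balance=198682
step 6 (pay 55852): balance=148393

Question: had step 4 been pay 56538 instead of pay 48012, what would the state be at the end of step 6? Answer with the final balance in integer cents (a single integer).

139382

(re-executing from step 4 with the substitution; state before step 4: balance=281636)
step 4 (pay 56538): balance=232983
step 5 (pay 49589): balance=189917
step 6 (pay 55852): balance=139382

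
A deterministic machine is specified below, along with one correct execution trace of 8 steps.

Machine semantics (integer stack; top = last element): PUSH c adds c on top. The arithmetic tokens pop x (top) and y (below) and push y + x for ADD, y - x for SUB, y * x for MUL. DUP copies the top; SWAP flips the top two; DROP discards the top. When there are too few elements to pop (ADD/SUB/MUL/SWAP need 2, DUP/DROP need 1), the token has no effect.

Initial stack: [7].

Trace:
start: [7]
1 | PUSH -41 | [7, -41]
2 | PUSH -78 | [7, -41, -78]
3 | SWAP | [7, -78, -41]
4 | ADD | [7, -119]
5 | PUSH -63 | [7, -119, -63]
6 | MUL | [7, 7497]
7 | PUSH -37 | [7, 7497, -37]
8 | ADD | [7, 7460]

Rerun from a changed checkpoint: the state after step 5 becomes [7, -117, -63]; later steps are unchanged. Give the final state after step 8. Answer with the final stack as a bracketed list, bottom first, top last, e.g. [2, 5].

state after step 5 := [7, -117, -63]
6 | MUL | [7, 7371]
7 | PUSH -37 | [7, 7371, -37]
8 | ADD | [7, 7334]

[7, 7334]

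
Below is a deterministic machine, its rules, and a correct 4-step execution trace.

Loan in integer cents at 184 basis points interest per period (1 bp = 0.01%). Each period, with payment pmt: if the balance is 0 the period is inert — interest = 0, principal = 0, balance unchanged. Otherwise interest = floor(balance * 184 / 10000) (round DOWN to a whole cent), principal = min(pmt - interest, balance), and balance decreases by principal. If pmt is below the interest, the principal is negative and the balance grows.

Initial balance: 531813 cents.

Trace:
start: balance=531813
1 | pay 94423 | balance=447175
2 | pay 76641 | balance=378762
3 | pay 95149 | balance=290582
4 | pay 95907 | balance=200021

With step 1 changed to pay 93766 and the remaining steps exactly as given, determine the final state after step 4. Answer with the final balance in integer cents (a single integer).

(re-executing from step 1 with the substitution; state before step 1: balance=531813)
1 | pay 93766 | balance=447832
2 | pay 76641 | balance=379431
3 | pay 95149 | balance=291263
4 | pay 95907 | balance=200715

200715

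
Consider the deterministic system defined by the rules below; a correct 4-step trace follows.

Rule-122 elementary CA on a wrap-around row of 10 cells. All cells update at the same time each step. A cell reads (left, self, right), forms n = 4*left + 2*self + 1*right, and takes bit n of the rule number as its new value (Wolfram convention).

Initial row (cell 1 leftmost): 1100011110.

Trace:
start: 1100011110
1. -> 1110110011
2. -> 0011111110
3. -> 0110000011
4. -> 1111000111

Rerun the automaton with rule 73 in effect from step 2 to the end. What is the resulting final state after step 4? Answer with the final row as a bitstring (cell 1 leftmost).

(re-executing steps 2..4 under rule 73; state before step 2: 1110110011)
2. -> 0010110010
3. -> 1000110000
4. -> 0010110110

0010110110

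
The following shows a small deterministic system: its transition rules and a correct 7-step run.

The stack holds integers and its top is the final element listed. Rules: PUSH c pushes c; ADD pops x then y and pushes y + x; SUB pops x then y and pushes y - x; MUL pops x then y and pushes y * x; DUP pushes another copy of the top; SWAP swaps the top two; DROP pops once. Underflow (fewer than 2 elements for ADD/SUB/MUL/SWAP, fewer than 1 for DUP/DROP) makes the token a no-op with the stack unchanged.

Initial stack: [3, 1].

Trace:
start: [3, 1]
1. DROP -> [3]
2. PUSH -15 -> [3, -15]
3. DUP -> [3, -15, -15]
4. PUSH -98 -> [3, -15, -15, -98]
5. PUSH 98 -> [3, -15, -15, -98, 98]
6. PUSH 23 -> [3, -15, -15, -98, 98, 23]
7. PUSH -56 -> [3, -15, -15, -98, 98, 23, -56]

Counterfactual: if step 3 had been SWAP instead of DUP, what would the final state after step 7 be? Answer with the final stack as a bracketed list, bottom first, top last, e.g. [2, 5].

(re-executing from step 3 with the substitution; state before step 3: [3, -15])
3. SWAP -> [-15, 3]
4. PUSH -98 -> [-15, 3, -98]
5. PUSH 98 -> [-15, 3, -98, 98]
6. PUSH 23 -> [-15, 3, -98, 98, 23]
7. PUSH -56 -> [-15, 3, -98, 98, 23, -56]

[-15, 3, -98, 98, 23, -56]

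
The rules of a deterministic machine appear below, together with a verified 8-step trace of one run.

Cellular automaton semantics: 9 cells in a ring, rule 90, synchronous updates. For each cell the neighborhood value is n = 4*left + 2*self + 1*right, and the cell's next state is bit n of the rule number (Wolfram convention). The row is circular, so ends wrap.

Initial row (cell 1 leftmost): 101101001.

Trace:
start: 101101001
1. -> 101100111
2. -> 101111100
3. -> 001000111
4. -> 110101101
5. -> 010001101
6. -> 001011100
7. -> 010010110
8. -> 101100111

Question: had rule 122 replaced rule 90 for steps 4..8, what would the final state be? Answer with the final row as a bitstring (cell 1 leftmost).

100111111

(re-executing steps 4..8 under rule 122; state before step 4: 001000111)
4. -> 110101101
5. -> 011011111
6. -> 111110001
7. -> 000011011
8. -> 100111111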